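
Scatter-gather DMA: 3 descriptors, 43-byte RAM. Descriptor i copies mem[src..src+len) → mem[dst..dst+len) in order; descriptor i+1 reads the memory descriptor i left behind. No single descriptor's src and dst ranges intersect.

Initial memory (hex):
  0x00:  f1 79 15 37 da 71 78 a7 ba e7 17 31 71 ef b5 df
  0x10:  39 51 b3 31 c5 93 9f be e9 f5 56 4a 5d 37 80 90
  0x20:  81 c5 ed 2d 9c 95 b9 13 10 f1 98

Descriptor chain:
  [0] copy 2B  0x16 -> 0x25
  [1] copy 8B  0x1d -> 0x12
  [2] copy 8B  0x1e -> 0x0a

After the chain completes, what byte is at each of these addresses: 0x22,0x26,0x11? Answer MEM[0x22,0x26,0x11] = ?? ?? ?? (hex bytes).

MEM[0x22,0x26,0x11] = ed be 9f

#0 dst[0x25+2] := {0x9f,0xbe}
#1 dst[0x12+8] := {0x37,0x80,0x90,0x81,0xc5,0xed,0x2d,0x9c}
#2 dst[0x0a+8] := {0x80,0x90,0x81,0xc5,0xed,0x2d,0x9c,0x9f}
query mem[0x22]=0xed, mem[0x26]=0xbe, mem[0x11]=0x9f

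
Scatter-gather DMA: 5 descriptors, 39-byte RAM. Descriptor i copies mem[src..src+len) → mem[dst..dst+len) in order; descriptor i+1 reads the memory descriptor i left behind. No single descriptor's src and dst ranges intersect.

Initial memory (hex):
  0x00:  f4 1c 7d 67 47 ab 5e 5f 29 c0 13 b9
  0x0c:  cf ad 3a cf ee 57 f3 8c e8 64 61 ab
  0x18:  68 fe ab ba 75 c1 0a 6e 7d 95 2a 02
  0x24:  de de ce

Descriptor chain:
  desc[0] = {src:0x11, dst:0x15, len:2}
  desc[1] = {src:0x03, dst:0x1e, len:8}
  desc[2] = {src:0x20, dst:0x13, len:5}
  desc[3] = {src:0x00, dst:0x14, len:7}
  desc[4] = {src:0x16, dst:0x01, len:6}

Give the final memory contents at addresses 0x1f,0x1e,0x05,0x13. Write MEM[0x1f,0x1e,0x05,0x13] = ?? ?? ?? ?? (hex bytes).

[0] 0x11->0x15 len=2 : 57 f3
[1] 0x03->0x1e len=8 : 67 47 ab 5e 5f 29 c0 13
[2] 0x20->0x13 len=5 : ab 5e 5f 29 c0
[3] 0x00->0x14 len=7 : f4 1c 7d 67 47 ab 5e
[4] 0x16->0x01 len=6 : 7d 67 47 ab 5e ba
query mem[0x1f]=0x47, mem[0x1e]=0x67, mem[0x05]=0x5e, mem[0x13]=0xab

MEM[0x1f,0x1e,0x05,0x13] = 47 67 5e ab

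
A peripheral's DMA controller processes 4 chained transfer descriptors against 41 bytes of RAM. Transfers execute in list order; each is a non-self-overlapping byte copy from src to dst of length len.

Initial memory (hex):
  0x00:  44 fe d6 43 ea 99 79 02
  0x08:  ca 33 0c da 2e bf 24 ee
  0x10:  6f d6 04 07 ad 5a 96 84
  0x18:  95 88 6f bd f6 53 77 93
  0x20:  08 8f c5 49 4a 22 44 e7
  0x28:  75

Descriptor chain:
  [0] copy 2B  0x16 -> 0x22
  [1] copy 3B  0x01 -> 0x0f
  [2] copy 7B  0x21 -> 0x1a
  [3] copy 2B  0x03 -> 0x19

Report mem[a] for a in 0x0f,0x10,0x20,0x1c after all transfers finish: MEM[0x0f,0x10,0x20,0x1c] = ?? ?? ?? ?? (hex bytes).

MEM[0x0f,0x10,0x20,0x1c] = fe d6 e7 84

  after D0: wrote 2B at 0x22 = 9684
  after D1: wrote 3B at 0x0f = fed643
  after D2: wrote 7B at 0x1a = 8f96844a2244e7
  after D3: wrote 2B at 0x19 = 43ea
query mem[0x0f]=0xfe, mem[0x10]=0xd6, mem[0x20]=0xe7, mem[0x1c]=0x84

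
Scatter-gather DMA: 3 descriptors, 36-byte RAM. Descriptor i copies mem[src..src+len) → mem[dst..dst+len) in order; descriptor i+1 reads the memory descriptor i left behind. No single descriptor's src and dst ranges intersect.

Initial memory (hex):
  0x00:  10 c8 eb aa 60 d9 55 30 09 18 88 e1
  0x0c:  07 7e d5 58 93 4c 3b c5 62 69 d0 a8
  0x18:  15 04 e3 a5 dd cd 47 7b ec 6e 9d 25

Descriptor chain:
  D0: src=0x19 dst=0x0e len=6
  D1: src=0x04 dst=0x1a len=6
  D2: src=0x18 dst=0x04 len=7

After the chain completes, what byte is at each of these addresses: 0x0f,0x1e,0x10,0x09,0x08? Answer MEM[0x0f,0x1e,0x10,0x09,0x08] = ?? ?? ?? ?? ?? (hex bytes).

MEM[0x0f,0x1e,0x10,0x09,0x08] = e3 09 a5 30 55

[0] 0x19->0x0e len=6 : 04 e3 a5 dd cd 47
[1] 0x04->0x1a len=6 : 60 d9 55 30 09 18
[2] 0x18->0x04 len=7 : 15 04 60 d9 55 30 09
query mem[0x0f]=0xe3, mem[0x1e]=0x09, mem[0x10]=0xa5, mem[0x09]=0x30, mem[0x08]=0x55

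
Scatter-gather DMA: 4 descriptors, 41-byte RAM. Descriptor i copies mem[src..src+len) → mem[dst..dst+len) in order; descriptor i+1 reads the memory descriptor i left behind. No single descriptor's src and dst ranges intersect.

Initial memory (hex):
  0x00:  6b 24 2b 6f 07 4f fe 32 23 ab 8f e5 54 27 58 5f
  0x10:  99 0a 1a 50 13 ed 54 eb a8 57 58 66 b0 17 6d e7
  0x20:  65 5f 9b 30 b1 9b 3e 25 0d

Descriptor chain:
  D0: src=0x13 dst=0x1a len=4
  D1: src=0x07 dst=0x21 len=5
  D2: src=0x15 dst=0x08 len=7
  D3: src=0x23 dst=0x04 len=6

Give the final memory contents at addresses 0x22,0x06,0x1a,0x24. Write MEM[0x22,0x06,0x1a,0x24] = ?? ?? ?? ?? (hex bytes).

#0 dst[0x1a+4] := {0x50,0x13,0xed,0x54}
#1 dst[0x21+5] := {0x32,0x23,0xab,0x8f,0xe5}
#2 dst[0x08+7] := {0xed,0x54,0xeb,0xa8,0x57,0x50,0x13}
#3 dst[0x04+6] := {0xab,0x8f,0xe5,0x3e,0x25,0x0d}
query mem[0x22]=0x23, mem[0x06]=0xe5, mem[0x1a]=0x50, mem[0x24]=0x8f

MEM[0x22,0x06,0x1a,0x24] = 23 e5 50 8f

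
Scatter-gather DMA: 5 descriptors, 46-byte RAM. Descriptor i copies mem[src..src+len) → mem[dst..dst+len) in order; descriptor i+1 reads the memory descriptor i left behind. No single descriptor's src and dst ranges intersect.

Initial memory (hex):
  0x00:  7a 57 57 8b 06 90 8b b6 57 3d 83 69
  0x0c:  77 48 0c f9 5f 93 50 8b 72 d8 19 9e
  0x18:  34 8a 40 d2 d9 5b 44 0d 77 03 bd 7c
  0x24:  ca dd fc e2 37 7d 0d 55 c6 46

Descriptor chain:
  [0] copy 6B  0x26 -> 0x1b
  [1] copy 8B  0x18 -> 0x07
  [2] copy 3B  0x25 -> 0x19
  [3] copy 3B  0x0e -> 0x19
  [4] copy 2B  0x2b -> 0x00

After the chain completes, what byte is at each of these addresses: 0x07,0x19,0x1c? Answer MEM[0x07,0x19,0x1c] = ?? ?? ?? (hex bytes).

#0 dst[0x1b+6] := {0xfc,0xe2,0x37,0x7d,0x0d,0x55}
#1 dst[0x07+8] := {0x34,0x8a,0x40,0xfc,0xe2,0x37,0x7d,0x0d}
#2 dst[0x19+3] := {0xdd,0xfc,0xe2}
#3 dst[0x19+3] := {0x0d,0xf9,0x5f}
#4 dst[0x00+2] := {0x55,0xc6}
query mem[0x07]=0x34, mem[0x19]=0x0d, mem[0x1c]=0xe2

MEM[0x07,0x19,0x1c] = 34 0d e2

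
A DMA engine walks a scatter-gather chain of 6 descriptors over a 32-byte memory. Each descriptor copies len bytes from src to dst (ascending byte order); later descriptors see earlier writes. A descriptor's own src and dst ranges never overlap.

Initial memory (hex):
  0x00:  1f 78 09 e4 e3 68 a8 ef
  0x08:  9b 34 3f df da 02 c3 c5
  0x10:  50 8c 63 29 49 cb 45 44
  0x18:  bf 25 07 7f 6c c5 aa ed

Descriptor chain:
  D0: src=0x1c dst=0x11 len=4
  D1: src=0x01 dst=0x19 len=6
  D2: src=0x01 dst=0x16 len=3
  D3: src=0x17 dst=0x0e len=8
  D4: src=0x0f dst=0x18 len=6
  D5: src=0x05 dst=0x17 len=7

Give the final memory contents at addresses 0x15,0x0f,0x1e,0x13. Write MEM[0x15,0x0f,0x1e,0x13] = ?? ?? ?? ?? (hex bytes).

  after D0: wrote 4B at 0x11 = 6cc5aaed
  after D1: wrote 6B at 0x19 = 7809e4e368a8
  after D2: wrote 3B at 0x16 = 7809e4
  after D3: wrote 8B at 0x0e = 09e47809e4e368a8
  after D4: wrote 6B at 0x18 = e47809e4e368
  after D5: wrote 7B at 0x17 = 68a8ef9b343fdf
query mem[0x15]=0xa8, mem[0x0f]=0xe4, mem[0x1e]=0xa8, mem[0x13]=0xe3

MEM[0x15,0x0f,0x1e,0x13] = a8 e4 a8 e3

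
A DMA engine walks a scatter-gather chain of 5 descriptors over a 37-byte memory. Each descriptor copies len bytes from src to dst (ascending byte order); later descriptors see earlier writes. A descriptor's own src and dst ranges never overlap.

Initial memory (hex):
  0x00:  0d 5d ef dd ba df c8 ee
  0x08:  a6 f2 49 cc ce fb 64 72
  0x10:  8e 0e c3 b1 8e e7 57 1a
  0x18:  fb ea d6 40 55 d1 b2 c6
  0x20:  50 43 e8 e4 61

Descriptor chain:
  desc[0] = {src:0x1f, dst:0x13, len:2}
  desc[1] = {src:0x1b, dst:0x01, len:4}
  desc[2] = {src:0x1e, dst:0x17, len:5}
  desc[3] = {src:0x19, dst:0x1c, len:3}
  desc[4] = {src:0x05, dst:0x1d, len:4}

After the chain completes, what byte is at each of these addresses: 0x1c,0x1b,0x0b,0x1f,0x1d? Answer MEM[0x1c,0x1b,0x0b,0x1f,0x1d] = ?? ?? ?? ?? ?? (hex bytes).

MEM[0x1c,0x1b,0x0b,0x1f,0x1d] = 50 e8 cc ee df

  after D0: wrote 2B at 0x13 = c650
  after D1: wrote 4B at 0x01 = 4055d1b2
  after D2: wrote 5B at 0x17 = b2c65043e8
  after D3: wrote 3B at 0x1c = 5043e8
  after D4: wrote 4B at 0x1d = dfc8eea6
query mem[0x1c]=0x50, mem[0x1b]=0xe8, mem[0x0b]=0xcc, mem[0x1f]=0xee, mem[0x1d]=0xdf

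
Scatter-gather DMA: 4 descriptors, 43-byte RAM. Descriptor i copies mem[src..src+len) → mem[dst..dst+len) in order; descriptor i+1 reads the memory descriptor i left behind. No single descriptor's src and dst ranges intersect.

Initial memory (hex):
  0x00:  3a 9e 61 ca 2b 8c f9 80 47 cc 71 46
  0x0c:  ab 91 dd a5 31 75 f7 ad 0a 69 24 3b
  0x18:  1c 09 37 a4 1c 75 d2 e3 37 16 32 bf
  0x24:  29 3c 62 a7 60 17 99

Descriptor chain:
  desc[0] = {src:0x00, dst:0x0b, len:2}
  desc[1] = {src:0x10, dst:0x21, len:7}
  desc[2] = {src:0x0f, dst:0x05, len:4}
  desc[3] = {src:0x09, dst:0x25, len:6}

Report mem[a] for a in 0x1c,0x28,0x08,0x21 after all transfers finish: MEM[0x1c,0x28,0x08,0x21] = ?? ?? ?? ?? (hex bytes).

MEM[0x1c,0x28,0x08,0x21] = 1c 9e f7 31

#0 dst[0x0b+2] := {0x3a,0x9e}
#1 dst[0x21+7] := {0x31,0x75,0xf7,0xad,0x0a,0x69,0x24}
#2 dst[0x05+4] := {0xa5,0x31,0x75,0xf7}
#3 dst[0x25+6] := {0xcc,0x71,0x3a,0x9e,0x91,0xdd}
query mem[0x1c]=0x1c, mem[0x28]=0x9e, mem[0x08]=0xf7, mem[0x21]=0x31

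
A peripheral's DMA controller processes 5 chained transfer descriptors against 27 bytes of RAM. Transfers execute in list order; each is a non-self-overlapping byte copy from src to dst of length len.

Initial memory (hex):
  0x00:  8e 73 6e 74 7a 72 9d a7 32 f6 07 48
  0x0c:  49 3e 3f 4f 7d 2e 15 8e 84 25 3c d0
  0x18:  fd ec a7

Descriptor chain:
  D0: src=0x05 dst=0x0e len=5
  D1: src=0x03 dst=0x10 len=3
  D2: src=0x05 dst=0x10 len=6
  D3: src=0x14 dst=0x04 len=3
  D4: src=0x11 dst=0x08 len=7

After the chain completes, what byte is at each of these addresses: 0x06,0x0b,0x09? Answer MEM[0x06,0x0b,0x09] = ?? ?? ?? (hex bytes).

  after D0: wrote 5B at 0x0e = 729da732f6
  after D1: wrote 3B at 0x10 = 747a72
  after D2: wrote 6B at 0x10 = 729da732f607
  after D3: wrote 3B at 0x04 = f6073c
  after D4: wrote 7B at 0x08 = 9da732f6073cd0
query mem[0x06]=0x3c, mem[0x0b]=0xf6, mem[0x09]=0xa7

MEM[0x06,0x0b,0x09] = 3c f6 a7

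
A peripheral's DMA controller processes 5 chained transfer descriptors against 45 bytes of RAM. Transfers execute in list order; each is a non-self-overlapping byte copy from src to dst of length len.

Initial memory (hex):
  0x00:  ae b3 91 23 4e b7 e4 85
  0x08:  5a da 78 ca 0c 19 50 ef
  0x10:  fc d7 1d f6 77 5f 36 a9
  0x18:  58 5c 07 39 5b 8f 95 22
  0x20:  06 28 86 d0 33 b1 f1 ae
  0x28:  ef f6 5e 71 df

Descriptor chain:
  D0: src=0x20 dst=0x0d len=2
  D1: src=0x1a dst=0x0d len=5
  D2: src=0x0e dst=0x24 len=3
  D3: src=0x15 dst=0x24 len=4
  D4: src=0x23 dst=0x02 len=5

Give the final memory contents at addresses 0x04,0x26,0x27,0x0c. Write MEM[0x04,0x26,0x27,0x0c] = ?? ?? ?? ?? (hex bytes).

D0: mem[0x0d..0x0e] <- [06 28]
D1: mem[0x0d..0x11] <- [07 39 5b 8f 95]
D2: mem[0x24..0x26] <- [39 5b 8f]
D3: mem[0x24..0x27] <- [5f 36 a9 58]
D4: mem[0x02..0x06] <- [d0 5f 36 a9 58]
query mem[0x04]=0x36, mem[0x26]=0xa9, mem[0x27]=0x58, mem[0x0c]=0x0c

MEM[0x04,0x26,0x27,0x0c] = 36 a9 58 0c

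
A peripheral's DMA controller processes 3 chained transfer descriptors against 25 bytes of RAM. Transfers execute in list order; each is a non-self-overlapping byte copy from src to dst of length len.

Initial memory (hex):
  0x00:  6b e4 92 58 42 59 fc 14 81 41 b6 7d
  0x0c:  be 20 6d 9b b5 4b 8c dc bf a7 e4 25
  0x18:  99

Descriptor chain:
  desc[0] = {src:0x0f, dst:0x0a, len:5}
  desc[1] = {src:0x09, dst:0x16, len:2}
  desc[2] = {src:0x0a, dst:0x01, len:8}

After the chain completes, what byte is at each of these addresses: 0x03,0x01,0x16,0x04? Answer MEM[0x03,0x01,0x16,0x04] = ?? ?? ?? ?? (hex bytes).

  after D0: wrote 5B at 0x0a = 9bb54b8cdc
  after D1: wrote 2B at 0x16 = 419b
  after D2: wrote 8B at 0x01 = 9bb54b8cdc9bb54b
query mem[0x03]=0x4b, mem[0x01]=0x9b, mem[0x16]=0x41, mem[0x04]=0x8c

MEM[0x03,0x01,0x16,0x04] = 4b 9b 41 8c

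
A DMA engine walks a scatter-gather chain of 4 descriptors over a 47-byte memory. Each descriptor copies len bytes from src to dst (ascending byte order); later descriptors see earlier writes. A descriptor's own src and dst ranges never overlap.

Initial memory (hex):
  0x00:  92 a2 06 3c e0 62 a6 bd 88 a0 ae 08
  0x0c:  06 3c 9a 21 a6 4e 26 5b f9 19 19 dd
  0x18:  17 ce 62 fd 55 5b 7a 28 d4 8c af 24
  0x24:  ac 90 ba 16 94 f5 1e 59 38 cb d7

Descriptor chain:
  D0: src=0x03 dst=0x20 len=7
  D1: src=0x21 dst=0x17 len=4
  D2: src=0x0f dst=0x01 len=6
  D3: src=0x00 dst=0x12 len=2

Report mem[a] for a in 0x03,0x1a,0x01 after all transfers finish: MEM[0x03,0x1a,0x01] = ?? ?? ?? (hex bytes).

MEM[0x03,0x1a,0x01] = 4e bd 21

  after D0: wrote 7B at 0x20 = 3ce062a6bd88a0
  after D1: wrote 4B at 0x17 = e062a6bd
  after D2: wrote 6B at 0x01 = 21a64e265bf9
  after D3: wrote 2B at 0x12 = 9221
query mem[0x03]=0x4e, mem[0x1a]=0xbd, mem[0x01]=0x21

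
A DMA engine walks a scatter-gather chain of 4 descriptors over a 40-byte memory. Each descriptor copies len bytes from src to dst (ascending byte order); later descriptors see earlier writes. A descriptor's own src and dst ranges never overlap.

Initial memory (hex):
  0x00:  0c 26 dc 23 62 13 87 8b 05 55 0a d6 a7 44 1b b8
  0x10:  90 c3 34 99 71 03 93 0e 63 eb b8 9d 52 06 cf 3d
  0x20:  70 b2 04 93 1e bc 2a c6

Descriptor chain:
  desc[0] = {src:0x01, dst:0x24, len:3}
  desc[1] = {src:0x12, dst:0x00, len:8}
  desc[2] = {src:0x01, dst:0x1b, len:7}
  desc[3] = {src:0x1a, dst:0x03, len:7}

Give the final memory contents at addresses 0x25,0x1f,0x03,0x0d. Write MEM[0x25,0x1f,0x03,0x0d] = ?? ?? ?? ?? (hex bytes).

#0 dst[0x24+3] := {0x26,0xdc,0x23}
#1 dst[0x00+8] := {0x34,0x99,0x71,0x03,0x93,0x0e,0x63,0xeb}
#2 dst[0x1b+7] := {0x99,0x71,0x03,0x93,0x0e,0x63,0xeb}
#3 dst[0x03+7] := {0xb8,0x99,0x71,0x03,0x93,0x0e,0x63}
query mem[0x25]=0xdc, mem[0x1f]=0x0e, mem[0x03]=0xb8, mem[0x0d]=0x44

MEM[0x25,0x1f,0x03,0x0d] = dc 0e b8 44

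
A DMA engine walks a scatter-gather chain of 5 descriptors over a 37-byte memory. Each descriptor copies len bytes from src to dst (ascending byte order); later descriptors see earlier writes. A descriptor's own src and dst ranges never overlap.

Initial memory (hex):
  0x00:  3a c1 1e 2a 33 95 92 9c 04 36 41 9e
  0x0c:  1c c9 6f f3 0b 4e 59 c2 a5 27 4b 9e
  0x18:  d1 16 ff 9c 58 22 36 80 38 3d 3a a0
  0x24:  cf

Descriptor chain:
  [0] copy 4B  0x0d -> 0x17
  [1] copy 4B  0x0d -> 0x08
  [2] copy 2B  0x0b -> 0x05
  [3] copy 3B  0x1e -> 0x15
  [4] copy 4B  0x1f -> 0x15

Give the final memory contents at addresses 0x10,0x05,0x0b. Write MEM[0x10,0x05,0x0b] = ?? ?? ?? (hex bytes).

D0: mem[0x17..0x1a] <- [c9 6f f3 0b]
D1: mem[0x08..0x0b] <- [c9 6f f3 0b]
D2: mem[0x05..0x06] <- [0b 1c]
D3: mem[0x15..0x17] <- [36 80 38]
D4: mem[0x15..0x18] <- [80 38 3d 3a]
query mem[0x10]=0x0b, mem[0x05]=0x0b, mem[0x0b]=0x0b

MEM[0x10,0x05,0x0b] = 0b 0b 0b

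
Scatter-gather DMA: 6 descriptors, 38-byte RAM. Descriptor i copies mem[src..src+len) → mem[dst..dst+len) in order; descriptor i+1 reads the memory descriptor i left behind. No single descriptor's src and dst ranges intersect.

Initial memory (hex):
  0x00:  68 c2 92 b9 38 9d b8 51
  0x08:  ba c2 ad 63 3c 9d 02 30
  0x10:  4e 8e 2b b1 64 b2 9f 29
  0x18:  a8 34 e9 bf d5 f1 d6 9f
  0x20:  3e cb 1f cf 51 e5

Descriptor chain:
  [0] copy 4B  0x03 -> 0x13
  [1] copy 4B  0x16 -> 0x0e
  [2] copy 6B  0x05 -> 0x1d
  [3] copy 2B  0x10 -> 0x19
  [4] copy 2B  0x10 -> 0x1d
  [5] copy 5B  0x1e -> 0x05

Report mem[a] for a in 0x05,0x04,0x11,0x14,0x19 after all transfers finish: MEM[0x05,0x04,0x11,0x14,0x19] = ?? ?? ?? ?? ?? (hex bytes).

D0: mem[0x13..0x16] <- [b9 38 9d b8]
D1: mem[0x0e..0x11] <- [b8 29 a8 34]
D2: mem[0x1d..0x22] <- [9d b8 51 ba c2 ad]
D3: mem[0x19..0x1a] <- [a8 34]
D4: mem[0x1d..0x1e] <- [a8 34]
D5: mem[0x05..0x09] <- [34 51 ba c2 ad]
query mem[0x05]=0x34, mem[0x04]=0x38, mem[0x11]=0x34, mem[0x14]=0x38, mem[0x19]=0xa8

MEM[0x05,0x04,0x11,0x14,0x19] = 34 38 34 38 a8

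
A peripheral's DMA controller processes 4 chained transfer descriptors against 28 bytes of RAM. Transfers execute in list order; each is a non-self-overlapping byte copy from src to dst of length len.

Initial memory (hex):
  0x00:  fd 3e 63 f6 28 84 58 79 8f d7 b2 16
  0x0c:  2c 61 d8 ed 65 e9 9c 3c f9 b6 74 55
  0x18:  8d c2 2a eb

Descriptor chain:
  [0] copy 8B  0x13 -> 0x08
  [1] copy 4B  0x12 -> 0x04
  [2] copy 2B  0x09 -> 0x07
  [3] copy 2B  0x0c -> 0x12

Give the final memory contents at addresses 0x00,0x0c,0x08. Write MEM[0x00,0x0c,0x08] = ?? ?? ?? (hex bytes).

MEM[0x00,0x0c,0x08] = fd 55 b6

  after D0: wrote 8B at 0x08 = 3cf9b674558dc22a
  after D1: wrote 4B at 0x04 = 9c3cf9b6
  after D2: wrote 2B at 0x07 = f9b6
  after D3: wrote 2B at 0x12 = 558d
query mem[0x00]=0xfd, mem[0x0c]=0x55, mem[0x08]=0xb6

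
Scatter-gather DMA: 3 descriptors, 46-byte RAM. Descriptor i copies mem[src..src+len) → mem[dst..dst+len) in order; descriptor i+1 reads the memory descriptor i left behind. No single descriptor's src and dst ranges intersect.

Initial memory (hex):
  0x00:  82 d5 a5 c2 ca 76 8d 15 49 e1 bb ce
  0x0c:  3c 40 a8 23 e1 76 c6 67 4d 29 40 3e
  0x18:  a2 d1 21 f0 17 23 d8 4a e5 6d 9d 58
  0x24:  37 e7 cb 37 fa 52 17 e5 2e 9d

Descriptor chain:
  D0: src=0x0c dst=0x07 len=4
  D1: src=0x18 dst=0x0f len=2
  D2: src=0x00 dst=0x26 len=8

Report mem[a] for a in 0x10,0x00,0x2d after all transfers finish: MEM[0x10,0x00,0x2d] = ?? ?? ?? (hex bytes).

MEM[0x10,0x00,0x2d] = d1 82 3c

[0] 0x0c->0x07 len=4 : 3c 40 a8 23
[1] 0x18->0x0f len=2 : a2 d1
[2] 0x00->0x26 len=8 : 82 d5 a5 c2 ca 76 8d 3c
query mem[0x10]=0xd1, mem[0x00]=0x82, mem[0x2d]=0x3c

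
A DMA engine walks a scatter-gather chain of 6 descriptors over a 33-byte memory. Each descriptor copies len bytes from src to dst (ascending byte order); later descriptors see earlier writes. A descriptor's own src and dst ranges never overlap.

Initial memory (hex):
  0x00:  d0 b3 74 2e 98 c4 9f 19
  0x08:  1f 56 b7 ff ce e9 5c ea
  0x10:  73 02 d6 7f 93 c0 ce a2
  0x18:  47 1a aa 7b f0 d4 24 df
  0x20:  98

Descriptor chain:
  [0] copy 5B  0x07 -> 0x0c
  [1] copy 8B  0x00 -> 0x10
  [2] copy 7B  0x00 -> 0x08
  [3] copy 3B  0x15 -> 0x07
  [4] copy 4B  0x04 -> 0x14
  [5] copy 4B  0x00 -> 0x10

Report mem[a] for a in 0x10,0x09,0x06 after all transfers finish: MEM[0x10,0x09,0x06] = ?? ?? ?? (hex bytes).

[0] 0x07->0x0c len=5 : 19 1f 56 b7 ff
[1] 0x00->0x10 len=8 : d0 b3 74 2e 98 c4 9f 19
[2] 0x00->0x08 len=7 : d0 b3 74 2e 98 c4 9f
[3] 0x15->0x07 len=3 : c4 9f 19
[4] 0x04->0x14 len=4 : 98 c4 9f c4
[5] 0x00->0x10 len=4 : d0 b3 74 2e
query mem[0x10]=0xd0, mem[0x09]=0x19, mem[0x06]=0x9f

MEM[0x10,0x09,0x06] = d0 19 9f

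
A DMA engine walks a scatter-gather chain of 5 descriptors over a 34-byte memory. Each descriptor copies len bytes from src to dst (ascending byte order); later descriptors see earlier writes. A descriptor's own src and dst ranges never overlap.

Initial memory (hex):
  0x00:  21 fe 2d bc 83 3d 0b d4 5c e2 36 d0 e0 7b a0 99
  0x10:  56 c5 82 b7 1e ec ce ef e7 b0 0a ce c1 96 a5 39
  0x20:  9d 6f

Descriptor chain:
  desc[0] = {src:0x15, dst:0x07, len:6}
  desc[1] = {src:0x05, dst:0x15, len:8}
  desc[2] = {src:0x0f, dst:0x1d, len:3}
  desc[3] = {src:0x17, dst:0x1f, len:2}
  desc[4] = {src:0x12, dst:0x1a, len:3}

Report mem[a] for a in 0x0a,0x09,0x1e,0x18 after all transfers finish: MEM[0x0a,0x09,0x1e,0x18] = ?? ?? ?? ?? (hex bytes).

D0: mem[0x07..0x0c] <- [ec ce ef e7 b0 0a]
D1: mem[0x15..0x1c] <- [3d 0b ec ce ef e7 b0 0a]
D2: mem[0x1d..0x1f] <- [99 56 c5]
D3: mem[0x1f..0x20] <- [ec ce]
D4: mem[0x1a..0x1c] <- [82 b7 1e]
query mem[0x0a]=0xe7, mem[0x09]=0xef, mem[0x1e]=0x56, mem[0x18]=0xce

MEM[0x0a,0x09,0x1e,0x18] = e7 ef 56 ce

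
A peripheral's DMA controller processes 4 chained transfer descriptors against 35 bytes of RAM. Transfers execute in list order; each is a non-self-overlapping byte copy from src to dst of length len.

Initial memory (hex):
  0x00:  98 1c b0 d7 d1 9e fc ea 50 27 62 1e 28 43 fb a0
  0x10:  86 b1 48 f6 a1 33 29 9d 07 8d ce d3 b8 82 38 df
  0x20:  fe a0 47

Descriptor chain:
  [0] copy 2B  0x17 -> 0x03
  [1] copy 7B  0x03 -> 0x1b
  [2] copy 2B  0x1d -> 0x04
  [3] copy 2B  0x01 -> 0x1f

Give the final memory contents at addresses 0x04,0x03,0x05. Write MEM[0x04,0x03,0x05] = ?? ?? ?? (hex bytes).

MEM[0x04,0x03,0x05] = 9e 9d fc

D0: mem[0x03..0x04] <- [9d 07]
D1: mem[0x1b..0x21] <- [9d 07 9e fc ea 50 27]
D2: mem[0x04..0x05] <- [9e fc]
D3: mem[0x1f..0x20] <- [1c b0]
query mem[0x04]=0x9e, mem[0x03]=0x9d, mem[0x05]=0xfc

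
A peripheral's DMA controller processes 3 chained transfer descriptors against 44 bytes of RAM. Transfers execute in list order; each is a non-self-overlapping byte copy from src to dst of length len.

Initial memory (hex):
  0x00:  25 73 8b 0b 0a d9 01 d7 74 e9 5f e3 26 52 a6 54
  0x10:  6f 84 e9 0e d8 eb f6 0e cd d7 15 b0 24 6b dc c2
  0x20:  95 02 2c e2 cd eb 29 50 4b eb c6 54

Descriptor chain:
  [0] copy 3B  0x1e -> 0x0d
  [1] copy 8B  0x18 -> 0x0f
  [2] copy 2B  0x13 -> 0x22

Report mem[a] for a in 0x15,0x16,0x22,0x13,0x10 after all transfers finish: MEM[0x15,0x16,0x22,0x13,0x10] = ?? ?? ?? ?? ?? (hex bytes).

#0 dst[0x0d+3] := {0xdc,0xc2,0x95}
#1 dst[0x0f+8] := {0xcd,0xd7,0x15,0xb0,0x24,0x6b,0xdc,0xc2}
#2 dst[0x22+2] := {0x24,0x6b}
query mem[0x15]=0xdc, mem[0x16]=0xc2, mem[0x22]=0x24, mem[0x13]=0x24, mem[0x10]=0xd7

MEM[0x15,0x16,0x22,0x13,0x10] = dc c2 24 24 d7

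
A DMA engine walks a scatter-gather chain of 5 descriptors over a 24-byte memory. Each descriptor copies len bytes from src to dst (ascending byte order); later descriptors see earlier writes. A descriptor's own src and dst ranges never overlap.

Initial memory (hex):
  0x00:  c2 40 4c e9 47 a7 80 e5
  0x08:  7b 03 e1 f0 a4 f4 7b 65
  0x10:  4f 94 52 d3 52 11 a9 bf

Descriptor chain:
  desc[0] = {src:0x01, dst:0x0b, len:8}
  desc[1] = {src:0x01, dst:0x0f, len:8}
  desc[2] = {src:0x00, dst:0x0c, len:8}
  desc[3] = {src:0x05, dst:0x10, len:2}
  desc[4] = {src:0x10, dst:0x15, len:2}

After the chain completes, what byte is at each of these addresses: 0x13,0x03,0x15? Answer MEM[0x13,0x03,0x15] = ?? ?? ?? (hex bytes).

MEM[0x13,0x03,0x15] = e5 e9 a7

#0 dst[0x0b+8] := {0x40,0x4c,0xe9,0x47,0xa7,0x80,0xe5,0x7b}
#1 dst[0x0f+8] := {0x40,0x4c,0xe9,0x47,0xa7,0x80,0xe5,0x7b}
#2 dst[0x0c+8] := {0xc2,0x40,0x4c,0xe9,0x47,0xa7,0x80,0xe5}
#3 dst[0x10+2] := {0xa7,0x80}
#4 dst[0x15+2] := {0xa7,0x80}
query mem[0x13]=0xe5, mem[0x03]=0xe9, mem[0x15]=0xa7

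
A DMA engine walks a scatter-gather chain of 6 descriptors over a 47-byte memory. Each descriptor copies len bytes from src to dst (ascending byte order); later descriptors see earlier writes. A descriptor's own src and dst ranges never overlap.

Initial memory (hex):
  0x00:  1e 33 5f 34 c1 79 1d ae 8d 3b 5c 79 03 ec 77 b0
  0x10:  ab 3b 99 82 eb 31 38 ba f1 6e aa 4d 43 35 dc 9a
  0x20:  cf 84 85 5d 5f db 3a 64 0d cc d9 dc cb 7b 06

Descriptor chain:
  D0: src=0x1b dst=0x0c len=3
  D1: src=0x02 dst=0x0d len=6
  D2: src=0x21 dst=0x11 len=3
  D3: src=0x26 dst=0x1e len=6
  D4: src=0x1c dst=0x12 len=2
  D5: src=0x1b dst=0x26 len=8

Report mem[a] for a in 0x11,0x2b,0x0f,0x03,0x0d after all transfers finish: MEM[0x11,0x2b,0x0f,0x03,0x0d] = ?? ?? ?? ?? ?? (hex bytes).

D0: mem[0x0c..0x0e] <- [4d 43 35]
D1: mem[0x0d..0x12] <- [5f 34 c1 79 1d ae]
D2: mem[0x11..0x13] <- [84 85 5d]
D3: mem[0x1e..0x23] <- [3a 64 0d cc d9 dc]
D4: mem[0x12..0x13] <- [43 35]
D5: mem[0x26..0x2d] <- [4d 43 35 3a 64 0d cc d9]
query mem[0x11]=0x84, mem[0x2b]=0x0d, mem[0x0f]=0xc1, mem[0x03]=0x34, mem[0x0d]=0x5f

MEM[0x11,0x2b,0x0f,0x03,0x0d] = 84 0d c1 34 5f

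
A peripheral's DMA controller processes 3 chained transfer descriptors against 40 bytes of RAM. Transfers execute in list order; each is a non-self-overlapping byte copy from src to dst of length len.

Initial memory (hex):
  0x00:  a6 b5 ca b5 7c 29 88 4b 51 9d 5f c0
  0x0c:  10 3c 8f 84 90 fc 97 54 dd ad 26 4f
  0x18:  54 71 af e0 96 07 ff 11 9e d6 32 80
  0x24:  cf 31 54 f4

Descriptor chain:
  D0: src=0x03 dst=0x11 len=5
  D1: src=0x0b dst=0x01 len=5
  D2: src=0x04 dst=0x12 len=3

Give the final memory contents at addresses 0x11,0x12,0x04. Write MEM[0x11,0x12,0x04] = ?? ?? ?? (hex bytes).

  after D0: wrote 5B at 0x11 = b57c29884b
  after D1: wrote 5B at 0x01 = c0103c8f84
  after D2: wrote 3B at 0x12 = 8f8488
query mem[0x11]=0xb5, mem[0x12]=0x8f, mem[0x04]=0x8f

MEM[0x11,0x12,0x04] = b5 8f 8f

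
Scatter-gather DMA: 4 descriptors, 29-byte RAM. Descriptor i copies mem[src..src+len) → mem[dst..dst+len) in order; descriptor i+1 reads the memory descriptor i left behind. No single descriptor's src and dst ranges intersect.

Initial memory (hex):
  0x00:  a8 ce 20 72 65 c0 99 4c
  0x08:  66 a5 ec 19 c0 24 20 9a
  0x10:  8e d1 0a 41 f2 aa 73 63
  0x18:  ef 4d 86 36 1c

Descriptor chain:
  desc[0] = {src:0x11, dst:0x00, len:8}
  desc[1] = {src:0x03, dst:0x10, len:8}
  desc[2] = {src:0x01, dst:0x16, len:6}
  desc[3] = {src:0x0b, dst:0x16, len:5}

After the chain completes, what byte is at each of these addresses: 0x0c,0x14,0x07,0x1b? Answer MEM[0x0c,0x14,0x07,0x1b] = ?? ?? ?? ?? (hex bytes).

#0 dst[0x00+8] := {0xd1,0x0a,0x41,0xf2,0xaa,0x73,0x63,0xef}
#1 dst[0x10+8] := {0xf2,0xaa,0x73,0x63,0xef,0x66,0xa5,0xec}
#2 dst[0x16+6] := {0x0a,0x41,0xf2,0xaa,0x73,0x63}
#3 dst[0x16+5] := {0x19,0xc0,0x24,0x20,0x9a}
query mem[0x0c]=0xc0, mem[0x14]=0xef, mem[0x07]=0xef, mem[0x1b]=0x63

MEM[0x0c,0x14,0x07,0x1b] = c0 ef ef 63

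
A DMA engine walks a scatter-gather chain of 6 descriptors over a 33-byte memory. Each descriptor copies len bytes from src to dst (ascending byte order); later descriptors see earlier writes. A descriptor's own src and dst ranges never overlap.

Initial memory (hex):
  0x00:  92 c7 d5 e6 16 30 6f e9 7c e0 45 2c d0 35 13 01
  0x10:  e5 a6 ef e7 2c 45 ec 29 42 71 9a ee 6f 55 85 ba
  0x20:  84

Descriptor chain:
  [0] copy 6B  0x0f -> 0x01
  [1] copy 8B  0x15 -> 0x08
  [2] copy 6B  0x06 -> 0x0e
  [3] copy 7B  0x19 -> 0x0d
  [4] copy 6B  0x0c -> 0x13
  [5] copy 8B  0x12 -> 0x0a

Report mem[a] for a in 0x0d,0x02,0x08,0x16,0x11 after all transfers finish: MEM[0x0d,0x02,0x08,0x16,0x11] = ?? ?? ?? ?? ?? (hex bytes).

MEM[0x0d,0x02,0x08,0x16,0x11] = 9a e5 45 ee 71

  after D0: wrote 6B at 0x01 = 01e5a6efe72c
  after D1: wrote 8B at 0x08 = 45ec2942719aee6f
  after D2: wrote 6B at 0x0e = 2ce945ec2942
  after D3: wrote 7B at 0x0d = 719aee6f5585ba
  after D4: wrote 6B at 0x13 = 71719aee6f55
  after D5: wrote 8B at 0x0a = 8571719aee6f5571
query mem[0x0d]=0x9a, mem[0x02]=0xe5, mem[0x08]=0x45, mem[0x16]=0xee, mem[0x11]=0x71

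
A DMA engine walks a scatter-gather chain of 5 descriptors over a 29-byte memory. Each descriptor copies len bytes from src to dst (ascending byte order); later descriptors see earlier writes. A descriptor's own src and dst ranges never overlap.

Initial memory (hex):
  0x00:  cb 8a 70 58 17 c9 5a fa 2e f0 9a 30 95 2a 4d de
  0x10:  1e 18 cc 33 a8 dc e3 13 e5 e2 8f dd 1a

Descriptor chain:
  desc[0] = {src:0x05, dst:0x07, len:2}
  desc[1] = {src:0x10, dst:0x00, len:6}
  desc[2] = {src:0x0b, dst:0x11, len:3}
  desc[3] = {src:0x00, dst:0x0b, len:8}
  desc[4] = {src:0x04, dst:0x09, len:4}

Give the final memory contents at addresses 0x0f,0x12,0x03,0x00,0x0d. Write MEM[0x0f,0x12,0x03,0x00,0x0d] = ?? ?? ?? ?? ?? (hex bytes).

MEM[0x0f,0x12,0x03,0x00,0x0d] = a8 c9 33 1e cc

  after D0: wrote 2B at 0x07 = c95a
  after D1: wrote 6B at 0x00 = 1e18cc33a8dc
  after D2: wrote 3B at 0x11 = 30952a
  after D3: wrote 8B at 0x0b = 1e18cc33a8dc5ac9
  after D4: wrote 4B at 0x09 = a8dc5ac9
query mem[0x0f]=0xa8, mem[0x12]=0xc9, mem[0x03]=0x33, mem[0x00]=0x1e, mem[0x0d]=0xcc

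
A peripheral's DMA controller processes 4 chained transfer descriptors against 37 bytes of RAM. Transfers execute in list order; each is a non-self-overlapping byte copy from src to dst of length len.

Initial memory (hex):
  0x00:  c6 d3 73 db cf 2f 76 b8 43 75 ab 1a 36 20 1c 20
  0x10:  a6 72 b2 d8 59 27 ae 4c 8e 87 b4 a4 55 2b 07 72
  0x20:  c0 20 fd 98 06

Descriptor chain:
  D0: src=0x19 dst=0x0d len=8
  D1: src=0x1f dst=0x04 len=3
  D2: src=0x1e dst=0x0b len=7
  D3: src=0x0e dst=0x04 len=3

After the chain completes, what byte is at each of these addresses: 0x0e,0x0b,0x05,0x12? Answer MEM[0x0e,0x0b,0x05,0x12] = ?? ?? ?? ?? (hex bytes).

D0: mem[0x0d..0x14] <- [87 b4 a4 55 2b 07 72 c0]
D1: mem[0x04..0x06] <- [72 c0 20]
D2: mem[0x0b..0x11] <- [07 72 c0 20 fd 98 06]
D3: mem[0x04..0x06] <- [20 fd 98]
query mem[0x0e]=0x20, mem[0x0b]=0x07, mem[0x05]=0xfd, mem[0x12]=0x07

MEM[0x0e,0x0b,0x05,0x12] = 20 07 fd 07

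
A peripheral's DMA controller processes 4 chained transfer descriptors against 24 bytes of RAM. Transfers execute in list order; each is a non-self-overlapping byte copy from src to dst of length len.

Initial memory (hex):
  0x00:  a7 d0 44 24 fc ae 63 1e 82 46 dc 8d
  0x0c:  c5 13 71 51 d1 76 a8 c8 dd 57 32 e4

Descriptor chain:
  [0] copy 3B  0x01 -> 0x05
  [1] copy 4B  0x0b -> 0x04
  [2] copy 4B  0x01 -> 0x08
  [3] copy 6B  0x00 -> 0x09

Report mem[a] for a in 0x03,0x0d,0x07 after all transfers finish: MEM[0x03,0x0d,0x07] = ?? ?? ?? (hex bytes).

D0: mem[0x05..0x07] <- [d0 44 24]
D1: mem[0x04..0x07] <- [8d c5 13 71]
D2: mem[0x08..0x0b] <- [d0 44 24 8d]
D3: mem[0x09..0x0e] <- [a7 d0 44 24 8d c5]
query mem[0x03]=0x24, mem[0x0d]=0x8d, mem[0x07]=0x71

MEM[0x03,0x0d,0x07] = 24 8d 71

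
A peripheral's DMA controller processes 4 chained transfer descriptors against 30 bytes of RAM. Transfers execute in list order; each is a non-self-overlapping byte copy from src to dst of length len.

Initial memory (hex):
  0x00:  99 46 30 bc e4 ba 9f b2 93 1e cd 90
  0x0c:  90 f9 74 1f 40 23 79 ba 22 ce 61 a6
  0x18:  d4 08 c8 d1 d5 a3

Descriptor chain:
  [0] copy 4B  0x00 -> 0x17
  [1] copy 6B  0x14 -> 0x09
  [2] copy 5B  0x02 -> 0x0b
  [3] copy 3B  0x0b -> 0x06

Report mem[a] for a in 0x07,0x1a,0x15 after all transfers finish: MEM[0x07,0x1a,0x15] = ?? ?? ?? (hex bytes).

  after D0: wrote 4B at 0x17 = 994630bc
  after D1: wrote 6B at 0x09 = 22ce61994630
  after D2: wrote 5B at 0x0b = 30bce4ba9f
  after D3: wrote 3B at 0x06 = 30bce4
query mem[0x07]=0xbc, mem[0x1a]=0xbc, mem[0x15]=0xce

MEM[0x07,0x1a,0x15] = bc bc ce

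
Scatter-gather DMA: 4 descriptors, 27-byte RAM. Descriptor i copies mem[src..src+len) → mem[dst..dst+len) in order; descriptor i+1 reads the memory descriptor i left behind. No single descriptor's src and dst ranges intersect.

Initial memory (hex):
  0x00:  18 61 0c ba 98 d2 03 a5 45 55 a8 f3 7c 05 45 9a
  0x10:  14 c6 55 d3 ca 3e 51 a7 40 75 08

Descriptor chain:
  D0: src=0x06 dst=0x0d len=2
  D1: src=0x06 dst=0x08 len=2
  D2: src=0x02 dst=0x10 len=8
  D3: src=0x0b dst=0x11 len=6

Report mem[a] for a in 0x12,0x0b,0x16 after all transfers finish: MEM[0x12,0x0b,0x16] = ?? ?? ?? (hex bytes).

MEM[0x12,0x0b,0x16] = 7c f3 0c

#0 dst[0x0d+2] := {0x03,0xa5}
#1 dst[0x08+2] := {0x03,0xa5}
#2 dst[0x10+8] := {0x0c,0xba,0x98,0xd2,0x03,0xa5,0x03,0xa5}
#3 dst[0x11+6] := {0xf3,0x7c,0x03,0xa5,0x9a,0x0c}
query mem[0x12]=0x7c, mem[0x0b]=0xf3, mem[0x16]=0x0c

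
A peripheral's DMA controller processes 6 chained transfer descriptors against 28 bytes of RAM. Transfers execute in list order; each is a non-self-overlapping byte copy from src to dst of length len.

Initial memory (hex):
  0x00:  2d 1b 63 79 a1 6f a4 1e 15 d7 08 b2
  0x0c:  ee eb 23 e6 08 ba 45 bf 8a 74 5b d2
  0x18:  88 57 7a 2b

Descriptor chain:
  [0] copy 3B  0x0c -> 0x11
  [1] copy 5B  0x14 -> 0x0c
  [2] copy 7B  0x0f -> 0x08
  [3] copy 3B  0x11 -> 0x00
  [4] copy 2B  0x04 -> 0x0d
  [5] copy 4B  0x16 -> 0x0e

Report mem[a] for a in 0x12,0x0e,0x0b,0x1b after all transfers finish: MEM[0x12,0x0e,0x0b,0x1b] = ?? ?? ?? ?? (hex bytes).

MEM[0x12,0x0e,0x0b,0x1b] = eb 5b eb 2b

[0] 0x0c->0x11 len=3 : ee eb 23
[1] 0x14->0x0c len=5 : 8a 74 5b d2 88
[2] 0x0f->0x08 len=7 : d2 88 ee eb 23 8a 74
[3] 0x11->0x00 len=3 : ee eb 23
[4] 0x04->0x0d len=2 : a1 6f
[5] 0x16->0x0e len=4 : 5b d2 88 57
query mem[0x12]=0xeb, mem[0x0e]=0x5b, mem[0x0b]=0xeb, mem[0x1b]=0x2b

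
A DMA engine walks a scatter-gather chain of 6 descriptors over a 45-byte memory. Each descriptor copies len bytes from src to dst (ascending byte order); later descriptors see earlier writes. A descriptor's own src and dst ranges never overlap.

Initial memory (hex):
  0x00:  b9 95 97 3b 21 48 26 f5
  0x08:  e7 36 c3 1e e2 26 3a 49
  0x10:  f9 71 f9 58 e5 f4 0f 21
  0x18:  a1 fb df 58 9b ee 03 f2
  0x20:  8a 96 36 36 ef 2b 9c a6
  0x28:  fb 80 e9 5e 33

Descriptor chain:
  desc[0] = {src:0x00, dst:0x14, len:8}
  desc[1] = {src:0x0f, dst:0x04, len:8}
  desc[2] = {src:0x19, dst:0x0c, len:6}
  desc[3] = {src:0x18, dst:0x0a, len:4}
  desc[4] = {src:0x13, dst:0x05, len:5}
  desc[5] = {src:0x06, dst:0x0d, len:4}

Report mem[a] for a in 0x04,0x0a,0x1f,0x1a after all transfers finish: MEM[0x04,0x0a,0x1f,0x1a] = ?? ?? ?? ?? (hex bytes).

MEM[0x04,0x0a,0x1f,0x1a] = 49 21 f2 26

[0] 0x00->0x14 len=8 : b9 95 97 3b 21 48 26 f5
[1] 0x0f->0x04 len=8 : 49 f9 71 f9 58 b9 95 97
[2] 0x19->0x0c len=6 : 48 26 f5 9b ee 03
[3] 0x18->0x0a len=4 : 21 48 26 f5
[4] 0x13->0x05 len=5 : 58 b9 95 97 3b
[5] 0x06->0x0d len=4 : b9 95 97 3b
query mem[0x04]=0x49, mem[0x0a]=0x21, mem[0x1f]=0xf2, mem[0x1a]=0x26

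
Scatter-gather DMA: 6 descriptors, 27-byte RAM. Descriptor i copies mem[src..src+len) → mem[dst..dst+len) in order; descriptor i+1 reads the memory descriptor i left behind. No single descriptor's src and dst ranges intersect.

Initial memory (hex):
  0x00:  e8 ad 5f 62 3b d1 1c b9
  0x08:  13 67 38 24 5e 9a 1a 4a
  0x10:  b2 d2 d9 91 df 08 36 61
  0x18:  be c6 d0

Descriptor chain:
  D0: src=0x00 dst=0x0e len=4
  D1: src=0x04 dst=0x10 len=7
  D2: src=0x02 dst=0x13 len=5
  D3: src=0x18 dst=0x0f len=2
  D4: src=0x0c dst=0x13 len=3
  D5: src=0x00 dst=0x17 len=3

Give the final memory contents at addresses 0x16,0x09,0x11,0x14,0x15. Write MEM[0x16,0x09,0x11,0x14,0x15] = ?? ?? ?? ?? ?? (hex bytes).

D0: mem[0x0e..0x11] <- [e8 ad 5f 62]
D1: mem[0x10..0x16] <- [3b d1 1c b9 13 67 38]
D2: mem[0x13..0x17] <- [5f 62 3b d1 1c]
D3: mem[0x0f..0x10] <- [be c6]
D4: mem[0x13..0x15] <- [5e 9a e8]
D5: mem[0x17..0x19] <- [e8 ad 5f]
query mem[0x16]=0xd1, mem[0x09]=0x67, mem[0x11]=0xd1, mem[0x14]=0x9a, mem[0x15]=0xe8

MEM[0x16,0x09,0x11,0x14,0x15] = d1 67 d1 9a e8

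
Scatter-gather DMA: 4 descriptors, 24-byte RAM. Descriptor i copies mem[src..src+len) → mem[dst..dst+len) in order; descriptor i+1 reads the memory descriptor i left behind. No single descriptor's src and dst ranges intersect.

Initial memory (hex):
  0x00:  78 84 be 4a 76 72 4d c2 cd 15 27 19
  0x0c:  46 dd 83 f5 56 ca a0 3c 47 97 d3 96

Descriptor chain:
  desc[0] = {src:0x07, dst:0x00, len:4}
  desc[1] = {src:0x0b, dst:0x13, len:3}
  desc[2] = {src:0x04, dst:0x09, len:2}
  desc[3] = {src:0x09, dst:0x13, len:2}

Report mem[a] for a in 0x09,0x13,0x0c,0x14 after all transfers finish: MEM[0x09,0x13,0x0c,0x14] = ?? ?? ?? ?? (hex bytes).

#0 dst[0x00+4] := {0xc2,0xcd,0x15,0x27}
#1 dst[0x13+3] := {0x19,0x46,0xdd}
#2 dst[0x09+2] := {0x76,0x72}
#3 dst[0x13+2] := {0x76,0x72}
query mem[0x09]=0x76, mem[0x13]=0x76, mem[0x0c]=0x46, mem[0x14]=0x72

MEM[0x09,0x13,0x0c,0x14] = 76 76 46 72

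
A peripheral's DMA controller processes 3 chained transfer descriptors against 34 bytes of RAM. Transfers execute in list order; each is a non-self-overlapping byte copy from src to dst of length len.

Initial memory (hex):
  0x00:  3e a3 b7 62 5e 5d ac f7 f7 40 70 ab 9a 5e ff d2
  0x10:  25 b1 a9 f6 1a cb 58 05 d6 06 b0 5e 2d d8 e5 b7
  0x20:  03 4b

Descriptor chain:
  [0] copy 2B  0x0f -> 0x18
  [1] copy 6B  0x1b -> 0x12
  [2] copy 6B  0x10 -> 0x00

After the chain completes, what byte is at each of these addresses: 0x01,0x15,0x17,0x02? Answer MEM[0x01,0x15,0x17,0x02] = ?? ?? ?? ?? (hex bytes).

MEM[0x01,0x15,0x17,0x02] = b1 e5 03 5e

[0] 0x0f->0x18 len=2 : d2 25
[1] 0x1b->0x12 len=6 : 5e 2d d8 e5 b7 03
[2] 0x10->0x00 len=6 : 25 b1 5e 2d d8 e5
query mem[0x01]=0xb1, mem[0x15]=0xe5, mem[0x17]=0x03, mem[0x02]=0x5e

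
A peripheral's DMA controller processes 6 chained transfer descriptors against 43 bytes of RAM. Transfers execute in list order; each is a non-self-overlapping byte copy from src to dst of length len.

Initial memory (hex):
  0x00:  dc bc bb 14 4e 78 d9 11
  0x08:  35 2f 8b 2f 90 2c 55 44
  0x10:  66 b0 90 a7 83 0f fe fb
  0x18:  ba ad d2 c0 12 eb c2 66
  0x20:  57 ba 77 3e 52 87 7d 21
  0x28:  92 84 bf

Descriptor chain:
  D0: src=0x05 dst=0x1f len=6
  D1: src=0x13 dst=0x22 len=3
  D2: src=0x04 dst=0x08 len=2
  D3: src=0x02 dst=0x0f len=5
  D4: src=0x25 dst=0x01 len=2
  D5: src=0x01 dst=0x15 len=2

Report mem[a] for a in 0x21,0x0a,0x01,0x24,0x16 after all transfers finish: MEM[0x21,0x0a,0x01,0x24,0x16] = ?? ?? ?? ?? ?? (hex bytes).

  after D0: wrote 6B at 0x1f = 78d911352f8b
  after D1: wrote 3B at 0x22 = a7830f
  after D2: wrote 2B at 0x08 = 4e78
  after D3: wrote 5B at 0x0f = bb144e78d9
  after D4: wrote 2B at 0x01 = 877d
  after D5: wrote 2B at 0x15 = 877d
query mem[0x21]=0x11, mem[0x0a]=0x8b, mem[0x01]=0x87, mem[0x24]=0x0f, mem[0x16]=0x7d

MEM[0x21,0x0a,0x01,0x24,0x16] = 11 8b 87 0f 7d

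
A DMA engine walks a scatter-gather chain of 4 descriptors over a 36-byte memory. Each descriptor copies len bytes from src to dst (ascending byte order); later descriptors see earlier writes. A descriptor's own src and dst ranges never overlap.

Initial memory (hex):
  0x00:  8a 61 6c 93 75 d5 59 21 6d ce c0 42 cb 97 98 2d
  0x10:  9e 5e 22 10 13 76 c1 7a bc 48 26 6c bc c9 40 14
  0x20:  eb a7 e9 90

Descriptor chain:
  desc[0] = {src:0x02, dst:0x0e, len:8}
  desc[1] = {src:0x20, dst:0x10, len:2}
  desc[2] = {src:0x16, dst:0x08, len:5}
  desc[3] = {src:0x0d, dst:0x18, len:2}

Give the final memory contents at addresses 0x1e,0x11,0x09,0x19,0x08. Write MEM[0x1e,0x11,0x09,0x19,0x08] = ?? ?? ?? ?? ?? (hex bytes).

D0: mem[0x0e..0x15] <- [6c 93 75 d5 59 21 6d ce]
D1: mem[0x10..0x11] <- [eb a7]
D2: mem[0x08..0x0c] <- [c1 7a bc 48 26]
D3: mem[0x18..0x19] <- [97 6c]
query mem[0x1e]=0x40, mem[0x11]=0xa7, mem[0x09]=0x7a, mem[0x19]=0x6c, mem[0x08]=0xc1

MEM[0x1e,0x11,0x09,0x19,0x08] = 40 a7 7a 6c c1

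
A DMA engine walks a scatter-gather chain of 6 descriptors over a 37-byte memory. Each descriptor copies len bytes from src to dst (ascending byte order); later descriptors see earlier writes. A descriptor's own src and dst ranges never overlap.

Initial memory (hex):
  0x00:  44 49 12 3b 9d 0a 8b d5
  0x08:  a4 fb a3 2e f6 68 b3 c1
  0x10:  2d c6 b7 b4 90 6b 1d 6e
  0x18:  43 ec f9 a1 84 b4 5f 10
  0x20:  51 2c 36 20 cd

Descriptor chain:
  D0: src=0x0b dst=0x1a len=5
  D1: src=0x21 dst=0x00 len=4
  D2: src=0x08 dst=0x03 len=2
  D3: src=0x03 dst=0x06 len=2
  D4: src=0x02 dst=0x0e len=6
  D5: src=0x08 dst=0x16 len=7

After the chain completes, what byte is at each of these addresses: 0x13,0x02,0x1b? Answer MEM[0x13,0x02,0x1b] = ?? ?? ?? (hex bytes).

MEM[0x13,0x02,0x1b] = fb 20 68

#0 dst[0x1a+5] := {0x2e,0xf6,0x68,0xb3,0xc1}
#1 dst[0x00+4] := {0x2c,0x36,0x20,0xcd}
#2 dst[0x03+2] := {0xa4,0xfb}
#3 dst[0x06+2] := {0xa4,0xfb}
#4 dst[0x0e+6] := {0x20,0xa4,0xfb,0x0a,0xa4,0xfb}
#5 dst[0x16+7] := {0xa4,0xfb,0xa3,0x2e,0xf6,0x68,0x20}
query mem[0x13]=0xfb, mem[0x02]=0x20, mem[0x1b]=0x68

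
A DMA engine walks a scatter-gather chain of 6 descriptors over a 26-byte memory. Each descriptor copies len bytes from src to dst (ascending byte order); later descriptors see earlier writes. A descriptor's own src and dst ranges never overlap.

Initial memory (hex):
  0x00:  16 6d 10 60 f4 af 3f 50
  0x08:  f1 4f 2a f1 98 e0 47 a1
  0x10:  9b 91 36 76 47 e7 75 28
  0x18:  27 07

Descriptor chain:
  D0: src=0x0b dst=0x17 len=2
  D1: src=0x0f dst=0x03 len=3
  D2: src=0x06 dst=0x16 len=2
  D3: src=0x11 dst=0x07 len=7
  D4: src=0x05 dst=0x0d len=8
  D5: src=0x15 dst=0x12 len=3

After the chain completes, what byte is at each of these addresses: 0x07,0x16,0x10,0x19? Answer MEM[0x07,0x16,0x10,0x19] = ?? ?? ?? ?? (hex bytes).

#0 dst[0x17+2] := {0xf1,0x98}
#1 dst[0x03+3] := {0xa1,0x9b,0x91}
#2 dst[0x16+2] := {0x3f,0x50}
#3 dst[0x07+7] := {0x91,0x36,0x76,0x47,0xe7,0x3f,0x50}
#4 dst[0x0d+8] := {0x91,0x3f,0x91,0x36,0x76,0x47,0xe7,0x3f}
#5 dst[0x12+3] := {0xe7,0x3f,0x50}
query mem[0x07]=0x91, mem[0x16]=0x3f, mem[0x10]=0x36, mem[0x19]=0x07

MEM[0x07,0x16,0x10,0x19] = 91 3f 36 07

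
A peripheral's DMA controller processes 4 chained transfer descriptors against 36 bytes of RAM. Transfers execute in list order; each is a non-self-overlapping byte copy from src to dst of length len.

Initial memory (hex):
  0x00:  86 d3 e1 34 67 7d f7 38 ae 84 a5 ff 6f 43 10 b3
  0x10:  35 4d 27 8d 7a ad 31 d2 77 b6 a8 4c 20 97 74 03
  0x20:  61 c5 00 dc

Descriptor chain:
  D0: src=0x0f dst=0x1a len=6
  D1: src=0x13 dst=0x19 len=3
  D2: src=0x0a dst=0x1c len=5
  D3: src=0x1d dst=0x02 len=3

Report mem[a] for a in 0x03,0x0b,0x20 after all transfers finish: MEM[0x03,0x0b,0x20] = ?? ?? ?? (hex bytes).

#0 dst[0x1a+6] := {0xb3,0x35,0x4d,0x27,0x8d,0x7a}
#1 dst[0x19+3] := {0x8d,0x7a,0xad}
#2 dst[0x1c+5] := {0xa5,0xff,0x6f,0x43,0x10}
#3 dst[0x02+3] := {0xff,0x6f,0x43}
query mem[0x03]=0x6f, mem[0x0b]=0xff, mem[0x20]=0x10

MEM[0x03,0x0b,0x20] = 6f ff 10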